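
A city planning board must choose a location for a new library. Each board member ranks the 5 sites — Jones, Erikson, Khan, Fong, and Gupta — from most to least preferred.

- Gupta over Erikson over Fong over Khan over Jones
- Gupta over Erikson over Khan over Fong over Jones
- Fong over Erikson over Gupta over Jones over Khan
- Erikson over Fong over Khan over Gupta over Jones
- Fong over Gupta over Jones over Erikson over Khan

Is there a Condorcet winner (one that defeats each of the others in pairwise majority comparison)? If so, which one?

Head-to-head results (5 voters total):
Jones vs Erikson: Erikson wins 4–1.
Jones vs Khan: Khan wins 3–2.
Jones vs Fong: Fong wins 5–0.
Jones vs Gupta: Gupta wins 5–0.
Erikson vs Khan: Erikson wins 5–0.
Erikson vs Fong: Erikson wins 3–2.
Erikson vs Gupta: Gupta wins 3–2.
Khan vs Fong: Fong wins 4–1.
Khan vs Gupta: Gupta wins 4–1.
Fong vs Gupta: Fong wins 3–2.
No candidate beats all others: Erikson beats Fong beats Gupta beats Erikson, a majority cycle.

There is no Condorcet winner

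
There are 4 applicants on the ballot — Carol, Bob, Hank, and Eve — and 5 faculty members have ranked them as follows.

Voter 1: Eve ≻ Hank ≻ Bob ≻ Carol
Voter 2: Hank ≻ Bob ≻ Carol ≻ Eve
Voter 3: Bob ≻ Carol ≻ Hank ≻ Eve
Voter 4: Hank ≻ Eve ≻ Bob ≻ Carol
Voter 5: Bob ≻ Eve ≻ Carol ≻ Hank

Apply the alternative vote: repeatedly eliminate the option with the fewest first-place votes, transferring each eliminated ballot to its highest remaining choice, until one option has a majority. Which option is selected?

Hank

Round 1: Bob 2, Hank 2, Eve 1, Carol 0. Carol has the fewest and is eliminated.
Round 2: Bob 2, Hank 2, Eve 1. Eve has the fewest and is eliminated.
Round 3: Hank 3, Bob 2. Hank has a majority.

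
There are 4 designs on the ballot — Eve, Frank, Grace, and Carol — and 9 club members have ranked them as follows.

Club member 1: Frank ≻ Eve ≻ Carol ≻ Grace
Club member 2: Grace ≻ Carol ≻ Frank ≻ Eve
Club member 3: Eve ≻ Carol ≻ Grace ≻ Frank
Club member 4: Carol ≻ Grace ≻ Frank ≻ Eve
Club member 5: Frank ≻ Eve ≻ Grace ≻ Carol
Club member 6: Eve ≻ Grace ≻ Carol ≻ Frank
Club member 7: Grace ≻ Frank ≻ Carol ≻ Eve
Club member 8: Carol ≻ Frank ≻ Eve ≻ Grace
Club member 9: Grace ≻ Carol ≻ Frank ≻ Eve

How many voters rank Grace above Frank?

6

Ballots ranking Grace above Frank: 6.
Ballots ranking Frank above Grace: 3.
So 6 of 9 voters prefer Grace to Frank.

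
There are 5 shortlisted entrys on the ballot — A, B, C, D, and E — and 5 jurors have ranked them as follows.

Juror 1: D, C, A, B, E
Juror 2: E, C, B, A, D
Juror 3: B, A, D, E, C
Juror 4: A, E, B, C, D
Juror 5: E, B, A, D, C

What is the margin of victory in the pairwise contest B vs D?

3

Ballots ranking B above D: 4.
Ballots ranking D above B: 1.
B wins 4–1, a margin of 3.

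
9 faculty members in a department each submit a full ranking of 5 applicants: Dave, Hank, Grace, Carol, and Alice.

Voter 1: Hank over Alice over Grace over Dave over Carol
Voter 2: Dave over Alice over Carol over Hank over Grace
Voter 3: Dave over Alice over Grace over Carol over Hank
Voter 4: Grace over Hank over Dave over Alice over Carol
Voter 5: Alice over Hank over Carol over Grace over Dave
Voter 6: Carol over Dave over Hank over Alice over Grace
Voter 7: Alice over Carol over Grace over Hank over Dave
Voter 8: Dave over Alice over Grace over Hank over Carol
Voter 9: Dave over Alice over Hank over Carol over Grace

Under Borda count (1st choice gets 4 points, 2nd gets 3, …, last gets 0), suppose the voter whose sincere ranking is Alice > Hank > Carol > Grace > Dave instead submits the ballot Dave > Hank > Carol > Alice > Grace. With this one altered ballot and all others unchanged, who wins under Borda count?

Dave

Borda totals with the altered ballot: Dave 26, Hank 17, Grace 12, Carol 13, Alice 22.
The switch changes the winner from Alice to Dave.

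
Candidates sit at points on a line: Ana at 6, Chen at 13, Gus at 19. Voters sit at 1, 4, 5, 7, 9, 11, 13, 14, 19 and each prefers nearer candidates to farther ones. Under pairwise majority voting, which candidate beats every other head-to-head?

Ana

With single-peaked preferences on a line, the Condorcet winner is the candidate closest to the median voter.
The median voter (position 9) is closest to Ana at 6.
Check: Ana vs Gus — voters closer to Ana: 6 of 9.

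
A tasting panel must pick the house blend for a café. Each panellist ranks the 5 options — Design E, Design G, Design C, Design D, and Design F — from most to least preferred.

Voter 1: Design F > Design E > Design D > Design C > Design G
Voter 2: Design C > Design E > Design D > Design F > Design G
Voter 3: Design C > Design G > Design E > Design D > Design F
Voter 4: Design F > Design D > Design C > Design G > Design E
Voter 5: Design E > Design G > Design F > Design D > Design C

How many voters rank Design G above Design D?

Ballots ranking Design G above Design D: 2.
Ballots ranking Design D above Design G: 3.
So 2 of 5 voters prefer Design G to Design D.

2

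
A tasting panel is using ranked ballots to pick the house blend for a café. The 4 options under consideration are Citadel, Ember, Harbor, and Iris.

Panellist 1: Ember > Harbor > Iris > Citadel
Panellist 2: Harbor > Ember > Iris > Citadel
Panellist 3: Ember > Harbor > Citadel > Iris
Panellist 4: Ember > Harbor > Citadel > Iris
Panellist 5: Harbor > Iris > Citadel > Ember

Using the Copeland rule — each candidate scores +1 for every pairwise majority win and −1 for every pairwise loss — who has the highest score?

Ember

Pairwise results:
  Citadel vs Ember: Ember wins 4–1.
  Citadel vs Harbor: Harbor wins 5–0.
  Citadel vs Iris: Iris wins 3–2.
  Ember vs Harbor: Ember wins 3–2.
  Ember vs Iris: Ember wins 4–1.
  Harbor vs Iris: Harbor wins 5–0.
Copeland scores (wins − losses):
  Citadel: 0 − 3 = -3
  Ember: 3 − 0 = 3
  Harbor: 2 − 1 = 1
  Iris: 1 − 2 = -1
Ember has the best Copeland score.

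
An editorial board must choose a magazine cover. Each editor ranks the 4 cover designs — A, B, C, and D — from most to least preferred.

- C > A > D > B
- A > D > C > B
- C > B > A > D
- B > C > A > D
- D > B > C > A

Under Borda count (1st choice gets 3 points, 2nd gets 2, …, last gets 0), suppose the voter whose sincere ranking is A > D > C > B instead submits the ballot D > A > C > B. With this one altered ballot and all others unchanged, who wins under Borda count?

Borda totals with the altered ballot: A 6, B 7, C 10, D 7.
The winner is unchanged: still C.

C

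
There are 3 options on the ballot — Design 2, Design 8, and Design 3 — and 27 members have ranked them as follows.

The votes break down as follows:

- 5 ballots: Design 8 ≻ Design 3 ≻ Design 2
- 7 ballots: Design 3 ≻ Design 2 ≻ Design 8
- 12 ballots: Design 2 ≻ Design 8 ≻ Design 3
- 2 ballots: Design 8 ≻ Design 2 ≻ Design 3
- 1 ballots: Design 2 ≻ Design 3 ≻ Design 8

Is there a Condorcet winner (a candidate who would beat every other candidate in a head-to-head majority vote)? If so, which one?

Head-to-head results (27 voters total):
Design 2 vs Design 8: Design 2 wins 20–7.
Design 2 vs Design 3: Design 2 wins 15–12.
Design 8 vs Design 3: Design 8 wins 19–8.
Design 2 beats each rival — Design 8 (20–7), Design 3 (15–12) — so Design 2 is the Condorcet winner.

Design 2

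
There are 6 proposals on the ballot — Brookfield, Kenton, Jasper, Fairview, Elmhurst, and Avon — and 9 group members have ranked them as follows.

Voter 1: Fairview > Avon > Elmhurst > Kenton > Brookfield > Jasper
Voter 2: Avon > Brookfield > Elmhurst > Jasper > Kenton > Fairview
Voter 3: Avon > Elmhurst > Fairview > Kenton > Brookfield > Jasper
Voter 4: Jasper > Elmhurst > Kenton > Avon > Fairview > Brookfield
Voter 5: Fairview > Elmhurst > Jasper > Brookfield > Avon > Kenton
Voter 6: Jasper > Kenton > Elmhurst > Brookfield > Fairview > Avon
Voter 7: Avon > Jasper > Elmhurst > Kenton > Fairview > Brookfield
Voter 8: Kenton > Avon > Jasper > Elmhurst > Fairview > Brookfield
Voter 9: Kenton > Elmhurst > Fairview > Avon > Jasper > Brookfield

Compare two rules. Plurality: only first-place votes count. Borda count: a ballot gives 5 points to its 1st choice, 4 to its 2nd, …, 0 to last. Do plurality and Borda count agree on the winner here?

Plurality first-place counts: Brookfield 0, Kenton 2, Jasper 2, Fairview 2, Elmhurst 0, Avon 3 → Avon.
Borda totals: Brookfield 10, Kenton 24, Jasper 23, Fairview 20, Elmhurst 30, Avon 28 → Elmhurst.
The two rules disagree: plurality picks Avon, Borda picks Elmhurst.

No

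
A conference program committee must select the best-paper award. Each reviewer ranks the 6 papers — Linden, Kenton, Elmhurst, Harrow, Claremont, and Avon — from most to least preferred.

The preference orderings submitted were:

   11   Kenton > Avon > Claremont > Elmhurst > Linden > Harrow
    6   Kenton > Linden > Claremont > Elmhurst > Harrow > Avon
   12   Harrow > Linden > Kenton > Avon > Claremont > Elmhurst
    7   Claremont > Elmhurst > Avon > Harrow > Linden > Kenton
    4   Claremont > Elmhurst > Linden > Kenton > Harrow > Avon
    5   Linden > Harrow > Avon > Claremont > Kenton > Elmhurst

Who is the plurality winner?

Kenton

First-place vote totals:
  Linden: 5
  Kenton: 17
  Elmhurst: 0
  Harrow: 12
  Claremont: 11
  Avon: 0
Kenton has the most first-place votes.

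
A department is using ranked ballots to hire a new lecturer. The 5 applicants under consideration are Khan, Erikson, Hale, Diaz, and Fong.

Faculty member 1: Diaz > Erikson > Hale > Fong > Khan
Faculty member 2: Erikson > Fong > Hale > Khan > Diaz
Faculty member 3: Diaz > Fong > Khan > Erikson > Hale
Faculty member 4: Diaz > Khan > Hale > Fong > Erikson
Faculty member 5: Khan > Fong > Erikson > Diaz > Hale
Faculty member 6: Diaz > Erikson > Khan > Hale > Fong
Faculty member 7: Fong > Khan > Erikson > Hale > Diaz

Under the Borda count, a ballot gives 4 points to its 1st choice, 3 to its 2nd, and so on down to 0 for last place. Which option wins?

Diaz

Borda scores:
  Khan: 0 + 1 + 2 + 3 + 4 + 2 + 3 = 15
  Erikson: 3 + 4 + 1 + 0 + 2 + 3 + 2 = 15
  Hale: 2 + 2 + 0 + 2 + 0 + 1 + 1 = 8
  Diaz: 4 + 0 + 4 + 4 + 1 + 4 + 0 = 17
  Fong: 1 + 3 + 3 + 1 + 3 + 0 + 4 = 15
Diaz has the highest total.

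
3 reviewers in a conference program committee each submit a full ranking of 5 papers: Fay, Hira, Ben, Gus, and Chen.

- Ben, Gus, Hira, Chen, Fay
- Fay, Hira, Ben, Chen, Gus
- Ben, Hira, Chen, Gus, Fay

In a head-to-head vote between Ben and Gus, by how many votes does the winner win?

Ballots ranking Ben above Gus: 3.
Ballots ranking Gus above Ben: 0.
Ben wins 3–0, a margin of 3.

3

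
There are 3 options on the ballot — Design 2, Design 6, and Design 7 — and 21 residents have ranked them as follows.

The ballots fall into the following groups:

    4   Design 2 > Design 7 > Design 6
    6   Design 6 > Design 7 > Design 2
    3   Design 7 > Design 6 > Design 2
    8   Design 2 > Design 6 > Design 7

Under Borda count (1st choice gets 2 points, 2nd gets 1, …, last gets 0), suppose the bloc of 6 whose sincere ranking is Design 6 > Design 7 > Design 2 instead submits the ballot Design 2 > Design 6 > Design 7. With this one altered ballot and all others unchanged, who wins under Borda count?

Design 2

Borda totals with the altered ballot: Design 2 36, Design 6 17, Design 7 10.
The winner is unchanged: still Design 2.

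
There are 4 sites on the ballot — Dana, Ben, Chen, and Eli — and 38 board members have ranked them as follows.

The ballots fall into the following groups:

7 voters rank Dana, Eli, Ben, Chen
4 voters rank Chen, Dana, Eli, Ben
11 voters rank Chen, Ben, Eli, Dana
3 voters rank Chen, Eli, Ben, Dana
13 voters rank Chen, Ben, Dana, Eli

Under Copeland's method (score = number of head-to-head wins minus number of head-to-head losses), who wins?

Chen

Pairwise results:
  Dana vs Ben: Ben wins 27–11.
  Dana vs Chen: Chen wins 31–7.
  Dana vs Eli: Dana wins 24–14.
  Ben vs Chen: Chen wins 31–7.
  Ben vs Eli: Ben wins 24–14.
  Chen vs Eli: Chen wins 31–7.
Copeland scores (wins − losses):
  Dana: 1 − 2 = -1
  Ben: 2 − 1 = 1
  Chen: 3 − 0 = 3
  Eli: 0 − 3 = -3
Chen has the best Copeland score.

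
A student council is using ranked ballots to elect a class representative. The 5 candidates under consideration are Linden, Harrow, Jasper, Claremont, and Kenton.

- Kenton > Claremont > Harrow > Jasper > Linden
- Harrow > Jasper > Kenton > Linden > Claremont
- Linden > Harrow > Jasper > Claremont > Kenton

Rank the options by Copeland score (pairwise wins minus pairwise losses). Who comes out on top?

Harrow

Pairwise results:
  Linden vs Harrow: Harrow wins 2–1.
  Linden vs Jasper: Jasper wins 2–1.
  Linden vs Claremont: Linden wins 2–1.
  Linden vs Kenton: Kenton wins 2–1.
  Harrow vs Jasper: Harrow wins 3–0.
  Harrow vs Claremont: Harrow wins 2–1.
  Harrow vs Kenton: Harrow wins 2–1.
  Jasper vs Claremont: Jasper wins 2–1.
  Jasper vs Kenton: Jasper wins 2–1.
  Claremont vs Kenton: Kenton wins 2–1.
Copeland scores (wins − losses):
  Linden: 1 − 3 = -2
  Harrow: 4 − 0 = 4
  Jasper: 3 − 1 = 2
  Claremont: 0 − 4 = -4
  Kenton: 2 − 2 = 0
Harrow has the best Copeland score.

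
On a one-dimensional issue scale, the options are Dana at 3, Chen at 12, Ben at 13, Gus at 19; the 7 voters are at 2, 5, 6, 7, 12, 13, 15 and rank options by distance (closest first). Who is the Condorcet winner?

Dana

With single-peaked preferences on a line, the Condorcet winner is the candidate closest to the median voter.
The median voter (position 7) is closest to Dana at 3.
Check: Dana vs Chen — voters closer to Dana: 4 of 7.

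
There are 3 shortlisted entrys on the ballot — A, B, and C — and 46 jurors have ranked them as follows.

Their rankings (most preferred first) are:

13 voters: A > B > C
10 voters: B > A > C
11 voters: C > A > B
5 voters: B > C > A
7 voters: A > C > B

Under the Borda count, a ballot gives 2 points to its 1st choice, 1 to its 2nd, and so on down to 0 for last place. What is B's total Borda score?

43

Borda scores:
  A: 13·2 + 10·1 + 11·1 + 5·0 + 7·2 = 61
  B: 13·1 + 10·2 + 11·0 + 5·2 + 7·0 = 43
  C: 13·0 + 10·0 + 11·2 + 5·1 + 7·1 = 34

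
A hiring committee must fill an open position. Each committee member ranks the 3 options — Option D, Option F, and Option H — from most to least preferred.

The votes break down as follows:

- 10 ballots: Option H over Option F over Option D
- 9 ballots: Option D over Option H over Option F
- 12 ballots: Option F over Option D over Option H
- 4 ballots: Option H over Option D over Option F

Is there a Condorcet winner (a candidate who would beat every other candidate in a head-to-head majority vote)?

No

Head-to-head results (35 voters total):
Option D vs Option F: Option F wins 22–13.
Option D vs Option H: Option D wins 21–14.
Option F vs Option H: Option H wins 23–12.
No candidate beats all others: Option D beats Option H beats Option F beats Option D, a majority cycle.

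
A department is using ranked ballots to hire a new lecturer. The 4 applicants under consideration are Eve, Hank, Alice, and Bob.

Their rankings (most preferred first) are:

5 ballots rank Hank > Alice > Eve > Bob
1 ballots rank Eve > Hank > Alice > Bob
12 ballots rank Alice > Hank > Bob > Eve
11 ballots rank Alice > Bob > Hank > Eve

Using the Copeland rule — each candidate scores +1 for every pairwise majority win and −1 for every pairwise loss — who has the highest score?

Alice

Pairwise results:
  Eve vs Hank: Hank wins 28–1.
  Eve vs Alice: Alice wins 28–1.
  Eve vs Bob: Bob wins 23–6.
  Hank vs Alice: Alice wins 23–6.
  Hank vs Bob: Hank wins 18–11.
  Alice vs Bob: Alice wins 29–0.
Copeland scores (wins − losses):
  Eve: 0 − 3 = -3
  Hank: 2 − 1 = 1
  Alice: 3 − 0 = 3
  Bob: 1 − 2 = -1
Alice has the best Copeland score.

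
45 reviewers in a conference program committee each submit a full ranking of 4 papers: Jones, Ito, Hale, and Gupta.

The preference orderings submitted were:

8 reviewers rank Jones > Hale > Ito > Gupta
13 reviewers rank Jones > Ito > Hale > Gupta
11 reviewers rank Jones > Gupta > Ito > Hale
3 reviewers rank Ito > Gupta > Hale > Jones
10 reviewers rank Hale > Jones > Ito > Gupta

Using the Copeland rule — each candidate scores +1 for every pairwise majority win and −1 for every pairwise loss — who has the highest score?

Pairwise results:
  Jones vs Ito: Jones wins 42–3.
  Jones vs Hale: Jones wins 32–13.
  Jones vs Gupta: Jones wins 42–3.
  Ito vs Hale: Ito wins 27–18.
  Ito vs Gupta: Ito wins 34–11.
  Hale vs Gupta: Hale wins 31–14.
Copeland scores (wins − losses):
  Jones: 3 − 0 = 3
  Ito: 2 − 1 = 1
  Hale: 1 − 2 = -1
  Gupta: 0 − 3 = -3
Jones has the best Copeland score.

Jones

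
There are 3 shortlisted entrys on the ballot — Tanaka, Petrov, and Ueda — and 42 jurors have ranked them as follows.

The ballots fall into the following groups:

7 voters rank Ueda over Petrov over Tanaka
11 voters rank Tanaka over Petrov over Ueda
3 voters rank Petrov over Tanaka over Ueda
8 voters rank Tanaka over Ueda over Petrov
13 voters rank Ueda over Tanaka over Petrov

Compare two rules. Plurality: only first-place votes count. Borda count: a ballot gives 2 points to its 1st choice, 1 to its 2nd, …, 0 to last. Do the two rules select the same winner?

Plurality first-place counts: Tanaka 19, Petrov 3, Ueda 20 → Ueda.
Borda totals: Tanaka 54, Petrov 24, Ueda 48 → Tanaka.
The two rules disagree: plurality picks Ueda, Borda picks Tanaka.

No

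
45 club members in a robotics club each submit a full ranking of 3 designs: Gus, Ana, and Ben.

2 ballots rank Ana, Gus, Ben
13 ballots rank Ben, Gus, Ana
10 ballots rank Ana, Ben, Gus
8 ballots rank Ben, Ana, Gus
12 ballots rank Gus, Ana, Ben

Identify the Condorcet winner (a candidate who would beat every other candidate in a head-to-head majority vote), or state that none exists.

Head-to-head results (45 voters total):
Gus vs Ana: Gus wins 25–20.
Gus vs Ben: Ben wins 31–14.
Ana vs Ben: Ana wins 24–21.
No candidate beats all others: Gus beats Ana beats Ben beats Gus, a majority cycle.

There is no Condorcet winner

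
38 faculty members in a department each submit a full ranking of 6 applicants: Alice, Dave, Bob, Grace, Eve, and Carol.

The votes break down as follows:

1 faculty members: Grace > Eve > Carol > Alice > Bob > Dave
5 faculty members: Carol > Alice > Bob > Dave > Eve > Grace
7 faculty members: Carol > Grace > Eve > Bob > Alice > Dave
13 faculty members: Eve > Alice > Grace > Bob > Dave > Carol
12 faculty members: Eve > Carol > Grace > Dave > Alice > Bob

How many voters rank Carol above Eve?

Ballots ranking Carol above Eve: 5+7 = 12.
Ballots ranking Eve above Carol: 1+13+12 = 26.
So 12 of 38 voters prefer Carol to Eve.

12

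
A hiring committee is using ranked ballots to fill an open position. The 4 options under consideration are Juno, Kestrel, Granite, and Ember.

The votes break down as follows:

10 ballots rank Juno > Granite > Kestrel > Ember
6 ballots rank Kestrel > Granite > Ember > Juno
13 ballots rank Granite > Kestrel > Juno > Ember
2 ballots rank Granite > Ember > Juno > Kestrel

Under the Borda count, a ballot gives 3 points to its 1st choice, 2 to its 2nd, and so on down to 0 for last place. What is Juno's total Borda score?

45

Borda scores:
  Juno: 10·3 + 6·0 + 13·1 + 2·1 = 45
  Kestrel: 10·1 + 6·3 + 13·2 + 2·0 = 54
  Granite: 10·2 + 6·2 + 13·3 + 2·3 = 77
  Ember: 10·0 + 6·1 + 13·0 + 2·2 = 10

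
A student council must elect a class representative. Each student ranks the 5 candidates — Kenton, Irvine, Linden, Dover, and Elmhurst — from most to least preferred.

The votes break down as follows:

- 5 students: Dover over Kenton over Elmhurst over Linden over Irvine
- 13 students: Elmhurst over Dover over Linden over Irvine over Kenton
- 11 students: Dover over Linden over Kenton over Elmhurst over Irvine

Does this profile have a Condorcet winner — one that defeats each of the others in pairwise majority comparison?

Yes

Head-to-head results (29 voters total):
Kenton vs Irvine: Kenton wins 16–13.
Kenton vs Linden: Linden wins 24–5.
Kenton vs Dover: Dover wins 29–0.
Kenton vs Elmhurst: Kenton wins 16–13.
Irvine vs Linden: Linden wins 29–0.
Irvine vs Dover: Dover wins 29–0.
Irvine vs Elmhurst: Elmhurst wins 29–0.
Linden vs Dover: Dover wins 29–0.
Linden vs Elmhurst: Elmhurst wins 18–11.
Dover vs Elmhurst: Dover wins 16–13.
Dover beats each rival — Kenton (29–0), Irvine (29–0), Linden (29–0), Elmhurst (16–13) — so Dover is the Condorcet winner.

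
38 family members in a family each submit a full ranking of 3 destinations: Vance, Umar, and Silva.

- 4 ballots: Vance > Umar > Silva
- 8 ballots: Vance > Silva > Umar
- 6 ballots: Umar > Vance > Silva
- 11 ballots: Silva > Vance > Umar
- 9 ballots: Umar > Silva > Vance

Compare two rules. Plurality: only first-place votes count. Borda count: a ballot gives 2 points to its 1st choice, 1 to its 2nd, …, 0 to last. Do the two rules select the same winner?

Plurality first-place counts: Vance 12, Umar 15, Silva 11 → Umar.
Borda totals: Vance 41, Umar 34, Silva 39 → Vance.
The two rules disagree: plurality picks Umar, Borda picks Vance.

No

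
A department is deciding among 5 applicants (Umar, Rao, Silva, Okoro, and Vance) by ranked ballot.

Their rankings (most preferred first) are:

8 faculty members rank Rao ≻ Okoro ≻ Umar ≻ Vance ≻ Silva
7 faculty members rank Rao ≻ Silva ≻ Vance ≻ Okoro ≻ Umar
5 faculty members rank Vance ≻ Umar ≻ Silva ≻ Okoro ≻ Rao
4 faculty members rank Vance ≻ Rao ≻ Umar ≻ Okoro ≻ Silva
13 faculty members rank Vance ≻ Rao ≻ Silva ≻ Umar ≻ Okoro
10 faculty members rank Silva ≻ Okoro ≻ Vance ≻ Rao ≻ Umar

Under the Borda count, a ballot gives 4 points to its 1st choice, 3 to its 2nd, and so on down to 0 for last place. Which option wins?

Borda scores:
  Umar: 8·2 + 7·0 + 5·3 + 4·2 + 13·1 + 10·0 = 52
  Rao: 8·4 + 7·4 + 5·0 + 4·3 + 13·3 + 10·1 = 121
  Silva: 8·0 + 7·3 + 5·2 + 4·0 + 13·2 + 10·4 = 97
  Okoro: 8·3 + 7·1 + 5·1 + 4·1 + 13·0 + 10·3 = 70
  Vance: 8·1 + 7·2 + 5·4 + 4·4 + 13·4 + 10·2 = 130
Vance has the highest total.

Vance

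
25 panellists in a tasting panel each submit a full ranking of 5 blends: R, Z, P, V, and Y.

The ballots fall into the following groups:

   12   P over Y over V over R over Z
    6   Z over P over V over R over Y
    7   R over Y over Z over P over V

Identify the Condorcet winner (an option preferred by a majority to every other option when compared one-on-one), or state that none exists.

Head-to-head results (25 voters total):
R vs Z: R wins 19–6.
R vs P: P wins 18–7.
R vs V: V wins 18–7.
R vs Y: R wins 13–12.
Z vs P: Z wins 13–12.
Z vs V: Z wins 13–12.
Z vs Y: Y wins 19–6.
P vs V: P wins 25–0.
P vs Y: P wins 18–7.
V vs Y: Y wins 19–6.
No candidate beats all others: R beats Z beats P beats R, a majority cycle.

No Condorcet winner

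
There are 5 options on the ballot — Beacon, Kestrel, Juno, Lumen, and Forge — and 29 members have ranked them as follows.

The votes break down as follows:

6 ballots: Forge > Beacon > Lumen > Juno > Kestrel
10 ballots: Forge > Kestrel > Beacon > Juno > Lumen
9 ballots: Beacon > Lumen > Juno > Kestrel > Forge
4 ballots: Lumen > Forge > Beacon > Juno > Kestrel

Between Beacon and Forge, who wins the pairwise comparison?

Ballots ranking Beacon above Forge: 9.
Ballots ranking Forge above Beacon: 6+10+4 = 20.
Forge wins the head-to-head, 20–9.

Forge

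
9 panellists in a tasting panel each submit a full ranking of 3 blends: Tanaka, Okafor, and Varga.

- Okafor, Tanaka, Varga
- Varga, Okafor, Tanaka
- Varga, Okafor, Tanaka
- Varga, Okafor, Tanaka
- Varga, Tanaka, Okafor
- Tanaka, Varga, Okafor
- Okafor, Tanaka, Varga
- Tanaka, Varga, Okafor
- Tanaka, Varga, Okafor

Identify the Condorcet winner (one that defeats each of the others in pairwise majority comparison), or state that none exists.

Head-to-head results (9 voters total):
Tanaka vs Okafor: Okafor wins 5–4.
Tanaka vs Varga: Tanaka wins 5–4.
Okafor vs Varga: Varga wins 7–2.
No candidate beats all others: Tanaka beats Varga beats Okafor beats Tanaka, a majority cycle.

There is no Condorcet winner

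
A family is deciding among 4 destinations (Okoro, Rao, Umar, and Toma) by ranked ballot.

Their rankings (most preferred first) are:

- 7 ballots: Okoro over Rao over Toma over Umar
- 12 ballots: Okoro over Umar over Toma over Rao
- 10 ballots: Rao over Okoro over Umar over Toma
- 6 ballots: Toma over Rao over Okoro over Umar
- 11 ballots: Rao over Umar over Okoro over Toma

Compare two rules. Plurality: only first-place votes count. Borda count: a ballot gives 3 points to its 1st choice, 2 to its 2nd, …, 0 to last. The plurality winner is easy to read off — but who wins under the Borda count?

Okoro

Plurality first-place counts: Okoro 19, Rao 21, Umar 0, Toma 6 → Rao.
Borda totals: Okoro 94, Rao 89, Umar 56, Toma 37 → Okoro.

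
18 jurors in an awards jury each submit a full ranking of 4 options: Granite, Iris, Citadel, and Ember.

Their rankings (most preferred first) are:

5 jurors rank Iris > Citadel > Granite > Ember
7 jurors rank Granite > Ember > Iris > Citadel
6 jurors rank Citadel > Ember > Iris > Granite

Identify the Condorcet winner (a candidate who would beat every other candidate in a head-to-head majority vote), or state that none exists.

There is no Condorcet winner

Head-to-head results (18 voters total):
Granite vs Iris: Iris wins 11–7.
Granite vs Citadel: Citadel wins 11–7.
Granite vs Ember: Granite wins 12–6.
Iris vs Citadel: Iris wins 12–6.
Iris vs Ember: Ember wins 13–5.
Citadel vs Ember: Citadel wins 11–7.
No candidate beats all others: Granite beats Ember beats Iris beats Granite, a majority cycle.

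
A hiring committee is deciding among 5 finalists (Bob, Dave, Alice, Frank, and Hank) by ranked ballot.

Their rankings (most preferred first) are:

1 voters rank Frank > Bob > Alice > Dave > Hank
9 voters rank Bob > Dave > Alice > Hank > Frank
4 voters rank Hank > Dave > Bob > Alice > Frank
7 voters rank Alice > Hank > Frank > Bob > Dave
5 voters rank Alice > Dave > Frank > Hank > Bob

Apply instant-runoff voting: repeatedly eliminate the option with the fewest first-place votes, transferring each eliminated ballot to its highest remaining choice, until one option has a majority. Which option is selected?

Round 1: Alice 12, Bob 9, Hank 4, Frank 1, Dave 0. Dave has the fewest and is eliminated.
Round 2: Alice 12, Bob 9, Hank 4, Frank 1. Frank has the fewest and is eliminated.
Round 3: Alice 12, Bob 10, Hank 4. Hank has the fewest and is eliminated.
Round 4: Bob 14, Alice 12. Bob has a majority.

Bob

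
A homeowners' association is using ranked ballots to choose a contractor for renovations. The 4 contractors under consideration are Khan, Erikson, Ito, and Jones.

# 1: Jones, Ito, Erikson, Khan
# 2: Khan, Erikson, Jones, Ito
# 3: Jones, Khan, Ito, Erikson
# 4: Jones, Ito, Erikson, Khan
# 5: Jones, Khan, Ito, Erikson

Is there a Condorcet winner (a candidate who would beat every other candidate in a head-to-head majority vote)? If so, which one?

Head-to-head results (5 voters total):
Khan vs Erikson: Khan wins 3–2.
Khan vs Ito: Khan wins 3–2.
Khan vs Jones: Jones wins 4–1.
Erikson vs Ito: Ito wins 4–1.
Erikson vs Jones: Jones wins 4–1.
Ito vs Jones: Jones wins 5–0.
Jones beats each rival — Khan (4–1), Erikson (4–1), Ito (5–0) — so Jones is the Condorcet winner.

Jones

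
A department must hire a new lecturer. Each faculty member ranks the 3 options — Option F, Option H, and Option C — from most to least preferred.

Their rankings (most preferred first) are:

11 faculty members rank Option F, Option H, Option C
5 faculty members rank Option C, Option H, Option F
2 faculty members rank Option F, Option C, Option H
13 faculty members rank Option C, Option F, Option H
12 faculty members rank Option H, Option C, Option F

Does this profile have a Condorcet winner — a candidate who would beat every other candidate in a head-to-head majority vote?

Head-to-head results (43 voters total):
Option F vs Option H: Option F wins 26–17.
Option F vs Option C: Option C wins 30–13.
Option H vs Option C: Option H wins 23–20.
No candidate beats all others: Option F beats Option H beats Option C beats Option F, a majority cycle.

No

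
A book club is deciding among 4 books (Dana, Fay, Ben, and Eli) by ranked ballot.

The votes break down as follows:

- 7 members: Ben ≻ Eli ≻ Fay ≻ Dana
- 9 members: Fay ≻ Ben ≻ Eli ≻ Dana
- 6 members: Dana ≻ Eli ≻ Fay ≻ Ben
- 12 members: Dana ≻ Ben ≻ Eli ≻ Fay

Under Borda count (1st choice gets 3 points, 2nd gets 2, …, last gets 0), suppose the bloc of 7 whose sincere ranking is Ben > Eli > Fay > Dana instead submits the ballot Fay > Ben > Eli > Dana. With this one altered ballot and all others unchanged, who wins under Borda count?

Ben

Borda totals with the altered ballot: Dana 54, Fay 54, Ben 56, Eli 40.
The winner is unchanged: still Ben.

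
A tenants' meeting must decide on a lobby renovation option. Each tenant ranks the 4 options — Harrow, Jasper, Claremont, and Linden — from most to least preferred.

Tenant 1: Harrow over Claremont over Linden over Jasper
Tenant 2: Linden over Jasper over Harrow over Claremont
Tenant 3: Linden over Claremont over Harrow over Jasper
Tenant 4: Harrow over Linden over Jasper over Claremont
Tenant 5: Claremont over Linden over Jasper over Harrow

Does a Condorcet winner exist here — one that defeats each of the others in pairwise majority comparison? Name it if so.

Head-to-head results (5 voters total):
Harrow vs Jasper: Harrow wins 3–2.
Harrow vs Claremont: Harrow wins 3–2.
Harrow vs Linden: Linden wins 3–2.
Jasper vs Claremont: Claremont wins 3–2.
Jasper vs Linden: Linden wins 5–0.
Claremont vs Linden: Linden wins 3–2.
Linden beats each rival — Harrow (3–2), Jasper (5–0), Claremont (3–2) — so Linden is the Condorcet winner.

Linden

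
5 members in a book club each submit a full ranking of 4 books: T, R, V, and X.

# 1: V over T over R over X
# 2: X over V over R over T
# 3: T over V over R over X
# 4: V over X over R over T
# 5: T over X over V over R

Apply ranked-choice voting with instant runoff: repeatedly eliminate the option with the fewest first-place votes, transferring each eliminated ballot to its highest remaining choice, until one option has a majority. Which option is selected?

V

Round 1: T 2, V 2, X 1, R 0. R has the fewest and is eliminated.
Round 2: T 2, V 2, X 1. X has the fewest and is eliminated.
Round 3: V 3, T 2. V has a majority.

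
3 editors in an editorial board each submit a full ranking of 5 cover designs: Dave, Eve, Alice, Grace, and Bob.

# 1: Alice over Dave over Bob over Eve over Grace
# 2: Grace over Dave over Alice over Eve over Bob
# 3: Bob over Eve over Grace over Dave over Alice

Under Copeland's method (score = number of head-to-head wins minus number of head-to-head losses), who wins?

Pairwise results:
  Dave vs Eve: Dave wins 2–1.
  Dave vs Alice: Dave wins 2–1.
  Dave vs Grace: Grace wins 2–1.
  Dave vs Bob: Dave wins 2–1.
  Eve vs Alice: Alice wins 2–1.
  Eve vs Grace: Eve wins 2–1.
  Eve vs Bob: Bob wins 2–1.
  Alice vs Grace: Grace wins 2–1.
  Alice vs Bob: Alice wins 2–1.
  Grace vs Bob: Bob wins 2–1.
Copeland scores (wins − losses):
  Dave: 3 − 1 = 2
  Eve: 1 − 3 = -2
  Alice: 2 − 2 = 0
  Grace: 2 − 2 = 0
  Bob: 2 − 2 = 0
Dave has the best Copeland score.

Dave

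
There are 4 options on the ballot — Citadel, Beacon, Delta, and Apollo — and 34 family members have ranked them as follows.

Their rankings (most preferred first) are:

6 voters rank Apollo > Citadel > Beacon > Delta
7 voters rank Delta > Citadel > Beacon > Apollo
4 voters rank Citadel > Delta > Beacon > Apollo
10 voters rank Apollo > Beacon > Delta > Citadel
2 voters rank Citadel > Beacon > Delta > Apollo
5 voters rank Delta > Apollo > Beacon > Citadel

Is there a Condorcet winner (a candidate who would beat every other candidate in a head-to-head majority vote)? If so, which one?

Head-to-head results (34 voters total):
Citadel vs Beacon: Citadel wins 19–15.
Citadel vs Delta: Delta wins 22–12.
Citadel vs Apollo: Apollo wins 21–13.
Beacon vs Delta: Beacon wins 18–16.
Beacon vs Apollo: Apollo wins 21–13.
Delta vs Apollo: Delta wins 18–16.
No candidate beats all others: Citadel beats Beacon beats Delta beats Citadel, a majority cycle.

None — there is no Condorcet winner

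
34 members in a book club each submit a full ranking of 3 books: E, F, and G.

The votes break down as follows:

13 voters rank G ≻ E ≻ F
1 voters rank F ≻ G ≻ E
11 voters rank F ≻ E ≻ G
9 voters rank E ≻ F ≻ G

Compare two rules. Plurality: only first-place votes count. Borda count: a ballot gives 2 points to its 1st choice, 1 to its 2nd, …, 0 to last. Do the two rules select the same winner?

Plurality first-place counts: E 9, F 12, G 13 → G.
Borda totals: E 42, F 33, G 27 → E.
The two rules disagree: plurality picks G, Borda picks E.

No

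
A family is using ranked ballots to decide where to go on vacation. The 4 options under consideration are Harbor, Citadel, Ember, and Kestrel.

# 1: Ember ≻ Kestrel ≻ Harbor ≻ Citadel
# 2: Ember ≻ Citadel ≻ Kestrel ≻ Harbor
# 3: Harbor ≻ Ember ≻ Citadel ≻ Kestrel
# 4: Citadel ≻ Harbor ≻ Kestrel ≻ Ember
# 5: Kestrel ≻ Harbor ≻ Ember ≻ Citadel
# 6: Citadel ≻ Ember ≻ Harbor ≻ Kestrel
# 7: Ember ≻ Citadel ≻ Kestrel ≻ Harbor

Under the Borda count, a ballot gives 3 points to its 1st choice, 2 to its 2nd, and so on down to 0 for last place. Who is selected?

Borda scores:
  Harbor: 1 + 0 + 3 + 2 + 2 + 1 + 0 = 9
  Citadel: 0 + 2 + 1 + 3 + 0 + 3 + 2 = 11
  Ember: 3 + 3 + 2 + 0 + 1 + 2 + 3 = 14
  Kestrel: 2 + 1 + 0 + 1 + 3 + 0 + 1 = 8
Ember has the highest total.

Ember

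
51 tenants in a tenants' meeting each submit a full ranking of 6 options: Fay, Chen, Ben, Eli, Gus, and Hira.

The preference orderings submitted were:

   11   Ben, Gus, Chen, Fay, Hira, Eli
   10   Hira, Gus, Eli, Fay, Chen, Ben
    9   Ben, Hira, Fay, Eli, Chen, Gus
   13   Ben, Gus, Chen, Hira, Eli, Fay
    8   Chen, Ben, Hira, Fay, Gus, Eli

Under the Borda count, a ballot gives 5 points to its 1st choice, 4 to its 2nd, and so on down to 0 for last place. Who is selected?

Borda scores:
  Fay: 11·2 + 10·2 + 9·3 + 13·0 + 8·2 = 85
  Chen: 11·3 + 10·1 + 9·1 + 13·3 + 8·5 = 131
  Ben: 11·5 + 10·0 + 9·5 + 13·5 + 8·4 = 197
  Eli: 11·0 + 10·3 + 9·2 + 13·1 + 8·0 = 61
  Gus: 11·4 + 10·4 + 9·0 + 13·4 + 8·1 = 144
  Hira: 11·1 + 10·5 + 9·4 + 13·2 + 8·3 = 147
Ben has the highest total.

Ben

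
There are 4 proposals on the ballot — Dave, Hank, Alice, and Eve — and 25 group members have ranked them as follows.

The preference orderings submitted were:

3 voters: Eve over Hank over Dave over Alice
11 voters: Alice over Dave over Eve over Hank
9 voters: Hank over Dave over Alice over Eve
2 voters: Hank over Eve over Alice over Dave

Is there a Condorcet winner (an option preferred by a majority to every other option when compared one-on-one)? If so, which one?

Head-to-head results (25 voters total):
Dave vs Hank: Hank wins 14–11.
Dave vs Alice: Alice wins 13–12.
Dave vs Eve: Dave wins 20–5.
Hank vs Alice: Hank wins 14–11.
Hank vs Eve: Eve wins 14–11.
Alice vs Eve: Alice wins 20–5.
No candidate beats all others: Dave beats Eve beats Hank beats Dave, a majority cycle.

None — there is no Condorcet winner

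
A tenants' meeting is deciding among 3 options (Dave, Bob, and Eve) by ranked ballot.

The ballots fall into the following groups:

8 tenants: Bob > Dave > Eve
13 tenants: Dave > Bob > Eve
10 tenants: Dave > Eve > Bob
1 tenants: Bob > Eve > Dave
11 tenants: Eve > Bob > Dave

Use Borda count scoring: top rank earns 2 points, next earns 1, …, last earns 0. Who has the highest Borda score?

Dave

Borda scores:
  Dave: 8·1 + 13·2 + 10·2 + 0 + 11·0 = 54
  Bob: 8·2 + 13·1 + 10·0 + 2 + 11·1 = 42
  Eve: 8·0 + 13·0 + 10·1 + 1 + 11·2 = 33
Dave has the highest total.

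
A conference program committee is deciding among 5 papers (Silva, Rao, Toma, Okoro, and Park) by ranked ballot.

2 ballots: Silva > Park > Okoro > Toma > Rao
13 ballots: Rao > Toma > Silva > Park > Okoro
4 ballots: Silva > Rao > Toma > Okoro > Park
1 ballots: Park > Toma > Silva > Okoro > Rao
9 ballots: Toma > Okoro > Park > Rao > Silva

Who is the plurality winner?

First-place vote totals:
  Silva: 6
  Rao: 13
  Toma: 9
  Okoro: 0
  Park: 1
Rao has the most first-place votes.

Rao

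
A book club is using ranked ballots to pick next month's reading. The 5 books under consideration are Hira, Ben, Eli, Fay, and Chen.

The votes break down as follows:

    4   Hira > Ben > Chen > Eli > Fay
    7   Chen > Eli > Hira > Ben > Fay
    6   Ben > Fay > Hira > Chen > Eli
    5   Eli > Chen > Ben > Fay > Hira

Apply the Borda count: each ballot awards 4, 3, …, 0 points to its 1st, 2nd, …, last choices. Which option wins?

Borda scores:
  Hira: 4·4 + 7·2 + 6·2 + 5·0 = 42
  Ben: 4·3 + 7·1 + 6·4 + 5·2 = 53
  Eli: 4·1 + 7·3 + 6·0 + 5·4 = 45
  Fay: 4·0 + 7·0 + 6·3 + 5·1 = 23
  Chen: 4·2 + 7·4 + 6·1 + 5·3 = 57
Chen has the highest total.

Chen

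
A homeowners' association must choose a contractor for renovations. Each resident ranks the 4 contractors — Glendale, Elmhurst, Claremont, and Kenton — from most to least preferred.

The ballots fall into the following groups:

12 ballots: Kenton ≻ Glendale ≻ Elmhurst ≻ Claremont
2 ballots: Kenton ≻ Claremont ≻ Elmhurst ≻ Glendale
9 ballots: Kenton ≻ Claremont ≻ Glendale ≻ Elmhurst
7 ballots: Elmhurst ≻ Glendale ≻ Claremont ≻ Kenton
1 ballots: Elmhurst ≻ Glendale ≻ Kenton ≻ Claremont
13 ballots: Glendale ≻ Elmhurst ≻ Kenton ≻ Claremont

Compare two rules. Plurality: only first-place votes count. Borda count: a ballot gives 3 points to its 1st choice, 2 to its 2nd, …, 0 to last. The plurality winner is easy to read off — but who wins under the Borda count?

Glendale

Plurality first-place counts: Glendale 13, Elmhurst 8, Claremont 0, Kenton 23 → Kenton.
Borda totals: Glendale 88, Elmhurst 64, Claremont 29, Kenton 83 → Glendale.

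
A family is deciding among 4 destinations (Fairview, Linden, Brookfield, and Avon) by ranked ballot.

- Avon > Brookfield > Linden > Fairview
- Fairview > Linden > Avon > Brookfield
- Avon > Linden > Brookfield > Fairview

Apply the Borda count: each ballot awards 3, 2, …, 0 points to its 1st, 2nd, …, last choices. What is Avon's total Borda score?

7

Borda scores:
  Fairview: 0 + 3 + 0 = 3
  Linden: 1 + 2 + 2 = 5
  Brookfield: 2 + 0 + 1 = 3
  Avon: 3 + 1 + 3 = 7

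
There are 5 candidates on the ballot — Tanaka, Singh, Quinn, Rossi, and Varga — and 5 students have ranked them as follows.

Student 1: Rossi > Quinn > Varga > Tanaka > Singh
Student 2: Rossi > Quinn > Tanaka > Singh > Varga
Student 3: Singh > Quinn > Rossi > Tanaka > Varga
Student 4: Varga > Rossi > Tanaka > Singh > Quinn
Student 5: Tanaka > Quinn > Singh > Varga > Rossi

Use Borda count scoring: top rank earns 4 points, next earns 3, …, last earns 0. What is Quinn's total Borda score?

12

Borda scores:
  Tanaka: 1 + 2 + 1 + 2 + 4 = 10
  Singh: 0 + 1 + 4 + 1 + 2 = 8
  Quinn: 3 + 3 + 3 + 0 + 3 = 12
  Rossi: 4 + 4 + 2 + 3 + 0 = 13
  Varga: 2 + 0 + 0 + 4 + 1 = 7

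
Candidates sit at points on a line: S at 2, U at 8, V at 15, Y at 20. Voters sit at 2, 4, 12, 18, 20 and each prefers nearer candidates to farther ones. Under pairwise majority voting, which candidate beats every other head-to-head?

V

With single-peaked preferences on a line, the Condorcet winner is the candidate closest to the median voter.
The median voter (position 12) is closest to V at 15.
Check: V vs S — voters closer to V: 3 of 5.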